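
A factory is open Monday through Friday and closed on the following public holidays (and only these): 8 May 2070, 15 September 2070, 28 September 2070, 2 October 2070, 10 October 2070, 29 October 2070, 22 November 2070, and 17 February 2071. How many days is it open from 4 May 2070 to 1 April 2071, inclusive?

232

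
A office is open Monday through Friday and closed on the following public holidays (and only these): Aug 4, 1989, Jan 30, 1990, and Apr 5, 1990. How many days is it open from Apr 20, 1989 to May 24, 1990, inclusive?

Apr 20, 1989 is a Thursday.
From Apr 20, 1989 to May 24, 1990 is 400 days inclusive.
400 = 7 × 57 + 1, so there are 57 full weeks plus 1 extra day.
Each full week contributes 5 weekdays (Mon–Fri): 57 × 5 = 285.
The 1 extra day is Thursday — 1 of them qualifies.
Total: 285 + 1 = 286.
Holidays: Aug 4, 1989 (Fri); Jan 30, 1990 (Tue); Apr 5, 1990 (Thu).
All 3 holidays fall on weekdays, so subtract 3.
Business days: 286 − 3 = 283.

283 business days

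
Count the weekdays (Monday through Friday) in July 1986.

23 weekdays

July 1, 1986 is a Tuesday.
That's 31 days from start to end, counting both.
31 = 7 × 4 + 3, so there are 4 full weeks plus 3 extra days.
Each full week contributes 5 weekdays (Mon–Fri): 4 × 5 = 20.
The 3 extra days are Tuesday, Wednesday, Thursday — 3 of them qualify.
Total: 20 + 3 = 23.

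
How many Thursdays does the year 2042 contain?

2042-01-01 is a Wednesday.
The range spans 365 days (inclusive of both endpoints).
365 = 7 × 52 + 1, so there are 52 full weeks plus 1 extra day.
Each full week contributes one Thursday: 52 so far.
The 1 extra day is Wednesday — none qualify.
Total: 52 + 0 = 52.

52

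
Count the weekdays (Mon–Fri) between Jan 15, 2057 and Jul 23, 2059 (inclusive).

Jan 15, 2057 is a Monday.
The range spans 920 days (inclusive of both endpoints).
920 = 7 × 131 + 3, so there are 131 full weeks plus 3 extra days.
Each full week contributes 5 weekdays (Mon–Fri): 131 × 5 = 655.
The 3 extra days are Mon, Tue, Wed — 3 of them qualify.
Total: 655 + 3 = 658.

658 weekdays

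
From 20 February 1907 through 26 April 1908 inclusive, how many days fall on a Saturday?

20 February 1907 is a Wednesday.
The range spans 432 days (inclusive of both endpoints).
432 = 7 × 61 + 5, so there are 61 full weeks plus 5 extra days.
Each full week contributes one Saturday: 61 so far.
The 5 extra days are Wednesday, Thursday, Friday, Saturday, Sunday — 1 of them qualifies.
Total: 61 + 1 = 62.

62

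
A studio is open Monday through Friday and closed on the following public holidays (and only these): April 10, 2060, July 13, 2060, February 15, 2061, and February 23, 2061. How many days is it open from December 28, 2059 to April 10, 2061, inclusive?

December 28, 2059 is a Sunday.
That's 470 days from start to end, counting both.
470 = 7 × 67 + 1, so there are 67 full weeks plus 1 extra day.
Each full week contributes 5 weekdays (Mon–Fri): 67 × 5 = 335.
The 1 extra day is Sun — none qualify.
Total: 335 + 0 = 335.
Holidays: April 10, 2060 (Sat); July 13, 2060 (Tue); February 15, 2061 (Tue); February 23, 2061 (Wed).
3 of the 4 holidays fall on weekdays; the rest are weekends and were already excluded.
Business days: 335 − 3 = 332.

332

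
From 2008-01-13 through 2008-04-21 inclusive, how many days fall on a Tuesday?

14

2008-01-13 is a Sunday.
From 2008-01-13 to 2008-04-21 is 100 days inclusive.
100 = 7 × 14 + 2, so there are 14 full weeks plus 2 extra days.
Each full week contributes one Tuesday: 14 so far.
The 2 extra days are Sun, Mon — none qualify.
Total: 14 + 0 = 14.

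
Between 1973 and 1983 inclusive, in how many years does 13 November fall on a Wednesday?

1

Day of week of November 13 in each year:
1973: Tue, 1974: Wed ✓, 1975: Thu, 1976: Sat, 1977: Sun, 1978: Mon, 1979: Tue, 1980: Thu, 1981: Fri, 1982: Sat, 1983: Sun
Wednesdays: 1974.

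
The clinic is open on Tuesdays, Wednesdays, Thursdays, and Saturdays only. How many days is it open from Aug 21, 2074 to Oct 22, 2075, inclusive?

Aug 21, 2074 is a Tuesday.
The range spans 428 days (inclusive of both endpoints).
428 = 7 × 61 + 1, so there are 61 full weeks plus 1 extra day.
Each full week contributes 4 days from the set (Tue, Wed, Thu, Sat): 61 × 4 = 244.
The 1 extra day is Tuesday — 1 of them qualifies.
Total: 244 + 1 = 245.

245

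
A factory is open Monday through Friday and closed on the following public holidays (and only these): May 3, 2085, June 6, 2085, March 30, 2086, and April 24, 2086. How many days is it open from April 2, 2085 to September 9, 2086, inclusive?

373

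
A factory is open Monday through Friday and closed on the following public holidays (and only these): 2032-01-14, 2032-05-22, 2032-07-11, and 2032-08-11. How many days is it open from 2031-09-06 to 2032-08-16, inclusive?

2031-09-06 is a Saturday.
From 2031-09-06 to 2032-08-16 is 346 days inclusive.
346 = 7 × 49 + 3, so there are 49 full weeks plus 3 extra days.
Each full week contributes 5 weekdays (Mon–Fri): 49 × 5 = 245.
The 3 extra days are Saturday, Sunday, Monday — 1 of them qualifies.
Total: 245 + 1 = 246.
Holidays: 2032-01-14 (Wed); 2032-05-22 (Sat); 2032-07-11 (Sun); 2032-08-11 (Wed).
2 of the 4 holidays fall on weekdays; the rest are weekends and were already excluded.
Business days: 246 − 2 = 244.

244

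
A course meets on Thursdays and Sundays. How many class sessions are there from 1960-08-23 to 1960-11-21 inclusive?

1960-08-23 is a Tuesday.
That's 91 days from start to end, counting both.
91 = 7 × 13, so the span is exactly 13 full weeks.
Each full week contributes 2 days from the set (Thu, Sun): 13 × 2 = 26.

26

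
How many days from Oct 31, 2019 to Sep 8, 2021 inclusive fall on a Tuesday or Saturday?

194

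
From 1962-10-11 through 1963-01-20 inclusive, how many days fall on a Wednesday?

1962-10-11 is a Thursday.
That's 102 days from start to end, counting both.
102 = 7 × 14 + 4, so there are 14 full weeks plus 4 extra days.
Each full week contributes one Wednesday: 14 so far.
The 4 extra days are Thursday, Friday, Saturday, Sunday — none qualify.
Total: 14 + 0 = 14.

14 Wednesdays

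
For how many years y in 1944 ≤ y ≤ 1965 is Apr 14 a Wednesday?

Day of week of April 14 in each year:
1944: Fri, 1945: Sat, 1946: Sun, 1947: Mon, 1948: Wed ✓, 1949: Thu, 1950: Fri, 1951: Sat, 1952: Mon, 1953: Tue, 1954: Wed ✓, 1955: Thu, 1956: Sat, 1957: Sun, 1958: Mon, 1959: Tue, 1960: Thu, 1961: Fri, 1962: Sat, 1963: Sun, 1964: Tue, 1965: Wed ✓
Wednesdays: 1948, 1954, 1965.

3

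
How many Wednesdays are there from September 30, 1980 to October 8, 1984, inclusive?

210 Wednesdays

September 30, 1980 is a Tuesday.
That's 1470 days from start to end, counting both.
1470 = 7 × 210, so the span is exactly 210 full weeks.
Each full week contributes one Wednesday: 210 so far.
Total: 210.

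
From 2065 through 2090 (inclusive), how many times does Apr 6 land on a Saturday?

Day of week of April 6 in each year:
2065: Mon, 2066: Tue, 2067: Wed, 2068: Fri, 2069: Sat ✓, 2070: Sun, 2071: Mon, 2072: Wed, 2073: Thu, 2074: Fri, 2075: Sat ✓, 2076: Mon, 2077: Tue, 2078: Wed, 2079: Thu, 2080: Sat ✓, 2081: Sun, 2082: Mon, 2083: Tue, 2084: Thu, 2085: Fri, 2086: Sat ✓, 2087: Sun, 2088: Tue, 2089: Wed, 2090: Thu
Saturdays: 2069, 2075, 2080, 2086.

4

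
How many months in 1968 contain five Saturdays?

A month has five Saturdays exactly when Saturday falls within its first (length − 28) days.
Jan: 31 days, starts Mon → 5 of Mon, Tue, Wed
Feb: 29 days, starts Thu → 5 of Thu
Mar: 31 days, starts Fri → 5 of Fri, Sat, Sun ✓
Apr: 30 days, starts Mon → 5 of Mon, Tue
May: 31 days, starts Wed → 5 of Wed, Thu, Fri
Jun: 30 days, starts Sat → 5 of Sat, Sun ✓
Jul: 31 days, starts Mon → 5 of Mon, Tue, Wed
Aug: 31 days, starts Thu → 5 of Thu, Fri, Sat ✓
Sep: 30 days, starts Sun → 5 of Sun, Mon
Oct: 31 days, starts Tue → 5 of Tue, Wed, Thu
Nov: 30 days, starts Fri → 5 of Fri, Sat ✓
Dec: 31 days, starts Sun → 5 of Sun, Mon, Tue
Months with five Saturdays: Mar, Jun, Aug, Nov.

4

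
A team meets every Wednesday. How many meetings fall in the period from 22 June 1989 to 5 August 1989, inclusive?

6

22 June 1989 is a Thursday.
From 22 June 1989 to 5 August 1989 is 45 days inclusive.
45 = 7 × 6 + 3, so there are 6 full weeks plus 3 extra days.
Each full week contributes one Wednesday: 6 so far.
The 3 extra days are Thu, Fri, Sat — none qualify.
Total: 6 + 0 = 6.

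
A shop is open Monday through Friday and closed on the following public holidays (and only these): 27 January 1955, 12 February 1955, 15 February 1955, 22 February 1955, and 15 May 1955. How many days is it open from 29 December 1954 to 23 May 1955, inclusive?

29 December 1954 is a Wednesday.
That's 146 days from start to end, counting both.
146 = 7 × 20 + 6, so there are 20 full weeks plus 6 extra days.
Each full week contributes 5 weekdays (Mon–Fri): 20 × 5 = 100.
The 6 extra days are Wed, Thu, Fri, Sat, Sun, Mon — 4 of them qualify.
Total: 100 + 4 = 104.
Holidays: 27 January 1955 (Thu); 12 February 1955 (Sat); 15 February 1955 (Tue); 22 February 1955 (Tue); 15 May 1955 (Sun).
3 of the 5 holidays fall on weekdays; the rest are weekends and were already excluded.
Business days: 104 − 3 = 101.

101 business days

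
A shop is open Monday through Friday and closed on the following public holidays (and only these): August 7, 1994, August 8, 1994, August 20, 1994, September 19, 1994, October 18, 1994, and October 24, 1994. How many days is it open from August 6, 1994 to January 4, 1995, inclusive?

104 working days

August 6, 1994 is a Saturday.
From August 6, 1994 to January 4, 1995 is 152 days inclusive.
152 = 7 × 21 + 5, so there are 21 full weeks plus 5 extra days.
Each full week contributes 5 weekdays (Mon–Fri): 21 × 5 = 105.
The 5 extra days are Saturday, Sunday, Monday, Tuesday, Wednesday — 3 of them qualify.
Total: 105 + 3 = 108.
Holidays: August 7, 1994 (Sun); August 8, 1994 (Mon); August 20, 1994 (Sat); September 19, 1994 (Mon); October 18, 1994 (Tue); October 24, 1994 (Mon).
4 of the 6 holidays fall on weekdays; the rest are weekends and were already excluded.
Business days: 108 − 4 = 104.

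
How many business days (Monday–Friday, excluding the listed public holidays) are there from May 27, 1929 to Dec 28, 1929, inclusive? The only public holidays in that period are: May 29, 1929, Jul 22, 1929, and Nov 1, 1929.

May 27, 1929 is a Monday.
That's 216 days from start to end, counting both.
216 = 7 × 30 + 6, so there are 30 full weeks plus 6 extra days.
Each full week contributes 5 weekdays (Mon–Fri): 30 × 5 = 150.
The 6 extra days are Monday, Tuesday, Wednesday, Thursday, Friday, Saturday — 5 of them qualify.
Total: 150 + 5 = 155.
Holidays: May 29, 1929 (Wed); Jul 22, 1929 (Mon); Nov 1, 1929 (Fri).
All 3 holidays fall on weekdays, so subtract 3.
Business days: 155 − 3 = 152.

152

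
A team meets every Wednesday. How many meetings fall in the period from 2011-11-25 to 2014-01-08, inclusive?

111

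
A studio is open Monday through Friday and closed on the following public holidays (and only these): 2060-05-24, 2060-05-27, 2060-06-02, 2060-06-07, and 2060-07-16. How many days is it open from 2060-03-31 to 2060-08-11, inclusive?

91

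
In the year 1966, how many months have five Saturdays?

A month has five Saturdays exactly when Saturday falls within its first (length − 28) days.
Jan: 31 days, starts Sat → 5 of Sat, Sun, Mon ✓
Feb: 28 days, starts Tue → 5 of (none)
Mar: 31 days, starts Tue → 5 of Tue, Wed, Thu
Apr: 30 days, starts Fri → 5 of Fri, Sat ✓
May: 31 days, starts Sun → 5 of Sun, Mon, Tue
Jun: 30 days, starts Wed → 5 of Wed, Thu
Jul: 31 days, starts Fri → 5 of Fri, Sat, Sun ✓
Aug: 31 days, starts Mon → 5 of Mon, Tue, Wed
Sep: 30 days, starts Thu → 5 of Thu, Fri
Oct: 31 days, starts Sat → 5 of Sat, Sun, Mon ✓
Nov: 30 days, starts Tue → 5 of Tue, Wed
Dec: 31 days, starts Thu → 5 of Thu, Fri, Sat ✓
Months with five Saturdays: Jan, Apr, Jul, Oct, Dec.

5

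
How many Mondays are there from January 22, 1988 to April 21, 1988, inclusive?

13 Mondays

January 22, 1988 is a Friday.
That's 91 days from start to end, counting both.
91 = 7 × 13, so the span is exactly 13 full weeks.
Each full week contributes one Monday: 13 so far.
Total: 13.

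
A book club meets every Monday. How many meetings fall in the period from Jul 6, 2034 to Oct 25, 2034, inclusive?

16 Mondays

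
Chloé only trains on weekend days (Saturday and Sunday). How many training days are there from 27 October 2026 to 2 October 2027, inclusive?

27 October 2026 is a Tuesday.
The range spans 341 days (inclusive of both endpoints).
341 = 7 × 48 + 5, so there are 48 full weeks plus 5 extra days.
Each full week contributes 2 weekend days (Sat, Sun): 48 × 2 = 96.
The 5 extra days are Tue, Wed, Thu, Fri, Sat — 1 of them qualifies.
Total: 96 + 1 = 97.

97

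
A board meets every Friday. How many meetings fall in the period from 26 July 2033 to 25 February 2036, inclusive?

26 July 2033 is a Tuesday.
That's 945 days from start to end, counting both.
945 = 7 × 135, so the span is exactly 135 full weeks.
Each full week contributes one Friday: 135 so far.

135 Fridays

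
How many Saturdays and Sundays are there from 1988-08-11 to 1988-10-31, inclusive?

1988-08-11 is a Thursday.
The range spans 82 days (inclusive of both endpoints).
82 = 7 × 11 + 5, so there are 11 full weeks plus 5 extra days.
Each full week contributes 2 weekend days (Sat, Sun): 11 × 2 = 22.
The 5 extra days are Thursday, Friday, Saturday, Sunday, Monday — 2 of them qualify.
Total: 22 + 2 = 24.

24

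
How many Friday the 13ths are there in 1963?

2

The 13th falls on a Friday when the month's 13th has weekday Fri.
Jan 13 is Sun; Feb 13 is Wed; Mar 13 is Wed; Apr 13 is Sat; May 13 is Mon; Jun 13 is Thu; Jul 13 is Sat; Aug 13 is Tue; Sep 13 is Fri ✓; Oct 13 is Sun; Nov 13 is Wed; Dec 13 is Fri ✓.
Friday the 13ths: Sep, Dec.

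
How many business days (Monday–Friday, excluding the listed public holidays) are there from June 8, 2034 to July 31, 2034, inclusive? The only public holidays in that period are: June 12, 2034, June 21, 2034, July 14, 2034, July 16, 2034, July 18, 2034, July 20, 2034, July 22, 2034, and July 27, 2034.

32

June 8, 2034 is a Thursday.
From June 8, 2034 to July 31, 2034 is 54 days inclusive.
54 = 7 × 7 + 5, so there are 7 full weeks plus 5 extra days.
Each full week contributes 5 weekdays (Mon–Fri): 7 × 5 = 35.
The 5 extra days are Thu, Fri, Sat, Sun, Mon — 3 of them qualify.
Total: 35 + 3 = 38.
Holidays: June 12, 2034 (Mon); June 21, 2034 (Wed); July 14, 2034 (Fri); July 16, 2034 (Sun); July 18, 2034 (Tue); July 20, 2034 (Thu); July 22, 2034 (Sat); July 27, 2034 (Thu).
6 of the 8 holidays fall on weekdays; the rest are weekends and were already excluded.
Business days: 38 − 6 = 32.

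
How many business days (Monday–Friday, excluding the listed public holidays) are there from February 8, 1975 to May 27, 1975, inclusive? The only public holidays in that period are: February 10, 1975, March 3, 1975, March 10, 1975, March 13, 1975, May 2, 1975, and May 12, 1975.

71

February 8, 1975 is a Saturday.
From February 8, 1975 to May 27, 1975 is 109 days inclusive.
109 = 7 × 15 + 4, so there are 15 full weeks plus 4 extra days.
Each full week contributes 5 weekdays (Mon–Fri): 15 × 5 = 75.
The 4 extra days are Sat, Sun, Mon, Tue — 2 of them qualify.
Total: 75 + 2 = 77.
Holidays: February 10, 1975 (Mon); March 3, 1975 (Mon); March 10, 1975 (Mon); March 13, 1975 (Thu); May 2, 1975 (Fri); May 12, 1975 (Mon).
All 6 holidays fall on weekdays, so subtract 6.
Business days: 77 − 6 = 71.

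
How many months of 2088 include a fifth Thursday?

5

A month has five Thursdays exactly when Thursday falls within its first (length − 28) days.
Jan: 31 days, starts Thu → 5 of Thu, Fri, Sat ✓
Feb: 29 days, starts Sun → 5 of Sun
Mar: 31 days, starts Mon → 5 of Mon, Tue, Wed
Apr: 30 days, starts Thu → 5 of Thu, Fri ✓
May: 31 days, starts Sat → 5 of Sat, Sun, Mon
Jun: 30 days, starts Tue → 5 of Tue, Wed
Jul: 31 days, starts Thu → 5 of Thu, Fri, Sat ✓
Aug: 31 days, starts Sun → 5 of Sun, Mon, Tue
Sep: 30 days, starts Wed → 5 of Wed, Thu ✓
Oct: 31 days, starts Fri → 5 of Fri, Sat, Sun
Nov: 30 days, starts Mon → 5 of Mon, Tue
Dec: 31 days, starts Wed → 5 of Wed, Thu, Fri ✓
Months with five Thursdays: Jan, Apr, Jul, Sep, Dec.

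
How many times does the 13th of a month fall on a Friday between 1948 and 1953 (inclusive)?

11

Friday-the-13ths by year:
1948: Feb, Aug
1949: May
1950: Jan, Oct
1951: Apr, Jul
1952: Jun
1953: Feb, Mar, Nov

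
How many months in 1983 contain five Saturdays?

5

A month has five Saturdays exactly when Saturday falls within its first (length − 28) days.
Jan: 31 days, starts Sat → 5 of Sat, Sun, Mon ✓
Feb: 28 days, starts Tue → 5 of (none)
Mar: 31 days, starts Tue → 5 of Tue, Wed, Thu
Apr: 30 days, starts Fri → 5 of Fri, Sat ✓
May: 31 days, starts Sun → 5 of Sun, Mon, Tue
Jun: 30 days, starts Wed → 5 of Wed, Thu
Jul: 31 days, starts Fri → 5 of Fri, Sat, Sun ✓
Aug: 31 days, starts Mon → 5 of Mon, Tue, Wed
Sep: 30 days, starts Thu → 5 of Thu, Fri
Oct: 31 days, starts Sat → 5 of Sat, Sun, Mon ✓
Nov: 30 days, starts Tue → 5 of Tue, Wed
Dec: 31 days, starts Thu → 5 of Thu, Fri, Sat ✓
Months with five Saturdays: Jan, Apr, Jul, Oct, Dec.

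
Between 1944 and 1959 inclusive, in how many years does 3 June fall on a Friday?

Day of week of June 3 in each year:
1944: Sat, 1945: Sun, 1946: Mon, 1947: Tue, 1948: Thu, 1949: Fri ✓, 1950: Sat, 1951: Sun, 1952: Tue, 1953: Wed, 1954: Thu, 1955: Fri ✓, 1956: Sun, 1957: Mon, 1958: Tue, 1959: Wed
Fridays: 1949, 1955.

2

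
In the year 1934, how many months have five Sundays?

A month has five Sundays exactly when Sunday falls within its first (length − 28) days.
Jan: 31 days, starts Mon → 5 of Mon, Tue, Wed
Feb: 28 days, starts Thu → 5 of (none)
Mar: 31 days, starts Thu → 5 of Thu, Fri, Sat
Apr: 30 days, starts Sun → 5 of Sun, Mon ✓
May: 31 days, starts Tue → 5 of Tue, Wed, Thu
Jun: 30 days, starts Fri → 5 of Fri, Sat
Jul: 31 days, starts Sun → 5 of Sun, Mon, Tue ✓
Aug: 31 days, starts Wed → 5 of Wed, Thu, Fri
Sep: 30 days, starts Sat → 5 of Sat, Sun ✓
Oct: 31 days, starts Mon → 5 of Mon, Tue, Wed
Nov: 30 days, starts Thu → 5 of Thu, Fri
Dec: 31 days, starts Sat → 5 of Sat, Sun, Mon ✓
Months with five Sundays: Apr, Jul, Sep, Dec.

4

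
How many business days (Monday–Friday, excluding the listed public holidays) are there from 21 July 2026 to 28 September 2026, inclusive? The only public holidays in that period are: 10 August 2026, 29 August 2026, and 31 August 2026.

21 July 2026 is a Tuesday.
From 21 July 2026 to 28 September 2026 is 70 days inclusive.
70 = 7 × 10, so the span is exactly 10 full weeks.
Each full week contributes 5 weekdays (Mon–Fri): 10 × 5 = 50.
Holidays: 10 August 2026 (Mon); 29 August 2026 (Sat); 31 August 2026 (Mon).
2 of the 3 holidays fall on weekdays; the rest are weekends and were already excluded.
Business days: 50 − 2 = 48.

48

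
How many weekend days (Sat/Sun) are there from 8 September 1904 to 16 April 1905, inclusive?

64

8 September 1904 is a Thursday.
That's 221 days from start to end, counting both.
221 = 7 × 31 + 4, so there are 31 full weeks plus 4 extra days.
Each full week contributes 2 weekend days (Sat, Sun): 31 × 2 = 62.
The 4 extra days are Thu, Fri, Sat, Sun — 2 of them qualify.
Total: 62 + 2 = 64.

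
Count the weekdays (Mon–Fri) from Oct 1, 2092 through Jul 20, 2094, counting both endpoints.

470

Oct 1, 2092 is a Wednesday.
From Oct 1, 2092 to Jul 20, 2094 is 658 days inclusive.
658 = 7 × 94, so the span is exactly 94 full weeks.
Each full week contributes 5 weekdays (Mon–Fri): 94 × 5 = 470.
Total: 470.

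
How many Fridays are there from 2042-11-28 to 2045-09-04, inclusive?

2042-11-28 is a Friday.
From 2042-11-28 to 2045-09-04 is 1012 days inclusive.
1012 = 7 × 144 + 4, so there are 144 full weeks plus 4 extra days.
Each full week contributes one Friday: 144 so far.
The 4 extra days are Friday, Saturday, Sunday, Monday — 1 of them qualifies.
Total: 144 + 1 = 145.

145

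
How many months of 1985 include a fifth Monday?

4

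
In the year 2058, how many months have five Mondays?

4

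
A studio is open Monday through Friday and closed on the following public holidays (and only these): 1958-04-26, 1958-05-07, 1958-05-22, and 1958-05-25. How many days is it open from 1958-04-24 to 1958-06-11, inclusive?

1958-04-24 is a Thursday.
From 1958-04-24 to 1958-06-11 is 49 days inclusive.
49 = 7 × 7, so the span is exactly 7 full weeks.
Each full week contributes 5 weekdays (Mon–Fri): 7 × 5 = 35.
Total: 35.
Holidays: 1958-04-26 (Sat); 1958-05-07 (Wed); 1958-05-22 (Thu); 1958-05-25 (Sun).
2 of the 4 holidays fall on weekdays; the rest are weekends and were already excluded.
Business days: 35 − 2 = 33.

33 business days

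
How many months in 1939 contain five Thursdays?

4

A month has five Thursdays exactly when Thursday falls within its first (length − 28) days.
Jan: 31 days, starts Sun → 5 of Sun, Mon, Tue
Feb: 28 days, starts Wed → 5 of (none)
Mar: 31 days, starts Wed → 5 of Wed, Thu, Fri ✓
Apr: 30 days, starts Sat → 5 of Sat, Sun
May: 31 days, starts Mon → 5 of Mon, Tue, Wed
Jun: 30 days, starts Thu → 5 of Thu, Fri ✓
Jul: 31 days, starts Sat → 5 of Sat, Sun, Mon
Aug: 31 days, starts Tue → 5 of Tue, Wed, Thu ✓
Sep: 30 days, starts Fri → 5 of Fri, Sat
Oct: 31 days, starts Sun → 5 of Sun, Mon, Tue
Nov: 30 days, starts Wed → 5 of Wed, Thu ✓
Dec: 31 days, starts Fri → 5 of Fri, Sat, Sun
Months with five Thursdays: Mar, Jun, Aug, Nov.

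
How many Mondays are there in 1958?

1 January 1958 is a Wednesday.
From 1 January 1958 to 31 December 1958 is 365 days inclusive.
365 = 7 × 52 + 1, so there are 52 full weeks plus 1 extra day.
Each full week contributes one Monday: 52 so far.
The 1 extra day is Wednesday — none qualify.
Total: 52 + 0 = 52.

52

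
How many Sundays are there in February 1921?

1921-02-01 is a Tuesday.
The range spans 28 days (inclusive of both endpoints).
28 = 7 × 4, so the span is exactly 4 full weeks.
Each full week contributes one Sunday: 4 so far.
Total: 4.

4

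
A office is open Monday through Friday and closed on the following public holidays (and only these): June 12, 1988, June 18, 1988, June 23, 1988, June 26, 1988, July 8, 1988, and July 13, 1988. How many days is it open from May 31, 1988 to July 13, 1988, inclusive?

29 business days

May 31, 1988 is a Tuesday.
From May 31, 1988 to July 13, 1988 is 44 days inclusive.
44 = 7 × 6 + 2, so there are 6 full weeks plus 2 extra days.
Each full week contributes 5 weekdays (Mon–Fri): 6 × 5 = 30.
The 2 extra days are Tuesday, Wednesday — 2 of them qualify.
Total: 30 + 2 = 32.
Holidays: June 12, 1988 (Sun); June 18, 1988 (Sat); June 23, 1988 (Thu); June 26, 1988 (Sun); July 8, 1988 (Fri); July 13, 1988 (Wed).
3 of the 6 holidays fall on weekdays; the rest are weekends and were already excluded.
Business days: 32 − 3 = 29.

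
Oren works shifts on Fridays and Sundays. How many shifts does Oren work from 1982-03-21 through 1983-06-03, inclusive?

126

1982-03-21 is a Sunday.
That's 440 days from start to end, counting both.
440 = 7 × 62 + 6, so there are 62 full weeks plus 6 extra days.
Each full week contributes 2 days from the set (Fri, Sun): 62 × 2 = 124.
The 6 extra days are Sun, Mon, Tue, Wed, Thu, Fri — 2 of them qualify.
Total: 124 + 2 = 126.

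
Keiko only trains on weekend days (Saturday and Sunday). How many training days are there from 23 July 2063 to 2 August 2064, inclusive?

107

23 July 2063 is a Monday.
That's 377 days from start to end, counting both.
377 = 7 × 53 + 6, so there are 53 full weeks plus 6 extra days.
Each full week contributes 2 weekend days (Sat, Sun): 53 × 2 = 106.
The 6 extra days are Mon, Tue, Wed, Thu, Fri, Sat — 1 of them qualifies.
Total: 106 + 1 = 107.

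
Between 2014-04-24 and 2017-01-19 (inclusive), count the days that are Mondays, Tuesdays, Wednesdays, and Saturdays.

2014-04-24 is a Thursday.
The range spans 1002 days (inclusive of both endpoints).
1002 = 7 × 143 + 1, so there are 143 full weeks plus 1 extra day.
Each full week contributes 4 days from the set (Mon, Tue, Wed, Sat): 143 × 4 = 572.
The 1 extra day is Thu — none qualify.
Total: 572 + 0 = 572.

572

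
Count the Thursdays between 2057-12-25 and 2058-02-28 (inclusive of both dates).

10 Thursdays

2057-12-25 is a Tuesday.
The range spans 66 days (inclusive of both endpoints).
66 = 7 × 9 + 3, so there are 9 full weeks plus 3 extra days.
Each full week contributes one Thursday: 9 so far.
The 3 extra days are Tue, Wed, Thu — 1 of them qualifies.
Total: 9 + 1 = 10.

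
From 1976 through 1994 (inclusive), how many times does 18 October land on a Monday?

3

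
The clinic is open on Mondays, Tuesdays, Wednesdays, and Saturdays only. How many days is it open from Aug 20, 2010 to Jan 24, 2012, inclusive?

299

Aug 20, 2010 is a Friday.
That's 523 days from start to end, counting both.
523 = 7 × 74 + 5, so there are 74 full weeks plus 5 extra days.
Each full week contributes 4 days from the set (Mon, Tue, Wed, Sat): 74 × 4 = 296.
The 5 extra days are Friday, Saturday, Sunday, Monday, Tuesday — 3 of them qualify.
Total: 296 + 3 = 299.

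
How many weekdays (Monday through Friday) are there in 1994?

260

Jan 1, 1994 is a Saturday.
From Jan 1, 1994 to Dec 31, 1994 is 365 days inclusive.
365 = 7 × 52 + 1, so there are 52 full weeks plus 1 extra day.
Each full week contributes 5 weekdays (Mon–Fri): 52 × 5 = 260.
The 1 extra day is Saturday — none qualify.
Total: 260 + 0 = 260.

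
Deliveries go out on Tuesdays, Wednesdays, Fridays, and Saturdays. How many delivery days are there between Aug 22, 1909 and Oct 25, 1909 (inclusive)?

Aug 22, 1909 is a Sunday.
That's 65 days from start to end, counting both.
65 = 7 × 9 + 2, so there are 9 full weeks plus 2 extra days.
Each full week contributes 4 days from the set (Tue, Wed, Fri, Sat): 9 × 4 = 36.
The 2 extra days are Sunday, Monday — none qualify.
Total: 36 + 0 = 36.

36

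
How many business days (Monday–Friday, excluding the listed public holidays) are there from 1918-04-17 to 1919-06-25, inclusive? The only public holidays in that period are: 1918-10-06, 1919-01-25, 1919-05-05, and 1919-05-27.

1918-04-17 is a Wednesday.
That's 435 days from start to end, counting both.
435 = 7 × 62 + 1, so there are 62 full weeks plus 1 extra day.
Each full week contributes 5 weekdays (Mon–Fri): 62 × 5 = 310.
The 1 extra day is Wednesday — 1 of them qualifies.
Total: 310 + 1 = 311.
Holidays: 1918-10-06 (Sun); 1919-01-25 (Sat); 1919-05-05 (Mon); 1919-05-27 (Tue).
2 of the 4 holidays fall on weekdays; the rest are weekends and were already excluded.
Business days: 311 − 2 = 309.

309 business days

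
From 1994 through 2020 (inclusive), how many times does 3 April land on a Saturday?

Day of week of April 3 in each year:
1994: Sun, 1995: Mon, 1996: Wed, 1997: Thu, 1998: Fri, 1999: Sat ✓, 2000: Mon, 2001: Tue, 2002: Wed, 2003: Thu, 2004: Sat ✓, 2005: Sun, 2006: Mon, 2007: Tue, 2008: Thu, 2009: Fri, 2010: Sat ✓, 2011: Sun, 2012: Tue, 2013: Wed, 2014: Thu, 2015: Fri, 2016: Sun, 2017: Mon, 2018: Tue, 2019: Wed, 2020: Fri
Saturdays: 1999, 2004, 2010.

3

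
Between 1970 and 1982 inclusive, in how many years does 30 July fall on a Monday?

Day of week of July 30 in each year:
1970: Thu, 1971: Fri, 1972: Sun, 1973: Mon ✓, 1974: Tue, 1975: Wed, 1976: Fri, 1977: Sat, 1978: Sun, 1979: Mon ✓, 1980: Wed, 1981: Thu, 1982: Fri
Mondays: 1973, 1979.

2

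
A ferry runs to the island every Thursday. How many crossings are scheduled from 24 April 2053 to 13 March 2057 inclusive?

203

24 April 2053 is a Thursday.
The range spans 1420 days (inclusive of both endpoints).
1420 = 7 × 202 + 6, so there are 202 full weeks plus 6 extra days.
Each full week contributes one Thursday: 202 so far.
The 6 extra days are Thursday, Friday, Saturday, Sunday, Monday, Tuesday — 1 of them qualifies.
Total: 202 + 1 = 203.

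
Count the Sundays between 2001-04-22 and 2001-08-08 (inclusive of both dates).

16 Sundays

2001-04-22 is a Sunday.
That's 109 days from start to end, counting both.
109 = 7 × 15 + 4, so there are 15 full weeks plus 4 extra days.
Each full week contributes one Sunday: 15 so far.
The 4 extra days are Sunday, Monday, Tuesday, Wednesday — 1 of them qualifies.
Total: 15 + 1 = 16.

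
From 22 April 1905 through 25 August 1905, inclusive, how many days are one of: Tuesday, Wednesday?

22 April 1905 is a Saturday.
The range spans 126 days (inclusive of both endpoints).
126 = 7 × 18, so the span is exactly 18 full weeks.
Each full week contributes 2 days from the set (Tue, Wed): 18 × 2 = 36.

36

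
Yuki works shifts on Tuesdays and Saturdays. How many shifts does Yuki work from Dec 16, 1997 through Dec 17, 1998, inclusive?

105

Dec 16, 1997 is a Tuesday.
The range spans 367 days (inclusive of both endpoints).
367 = 7 × 52 + 3, so there are 52 full weeks plus 3 extra days.
Each full week contributes 2 days from the set (Tue, Sat): 52 × 2 = 104.
The 3 extra days are Tuesday, Wednesday, Thursday — 1 of them qualifies.
Total: 104 + 1 = 105.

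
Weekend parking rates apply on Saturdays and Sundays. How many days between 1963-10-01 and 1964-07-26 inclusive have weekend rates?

1963-10-01 is a Tuesday.
The range spans 300 days (inclusive of both endpoints).
300 = 7 × 42 + 6, so there are 42 full weeks plus 6 extra days.
Each full week contributes 2 weekend days (Sat, Sun): 42 × 2 = 84.
The 6 extra days are Tue, Wed, Thu, Fri, Sat, Sun — 2 of them qualify.
Total: 84 + 2 = 86.

86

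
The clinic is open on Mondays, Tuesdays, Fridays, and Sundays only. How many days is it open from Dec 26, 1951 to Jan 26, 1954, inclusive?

Dec 26, 1951 is a Wednesday.
From Dec 26, 1951 to Jan 26, 1954 is 763 days inclusive.
763 = 7 × 109, so the span is exactly 109 full weeks.
Each full week contributes 4 days from the set (Mon, Tue, Fri, Sun): 109 × 4 = 436.
Total: 436.

436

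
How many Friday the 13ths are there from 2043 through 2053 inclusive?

19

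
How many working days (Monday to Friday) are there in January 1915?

21 weekdays

1 January 1915 is a Friday.
That's 31 days from start to end, counting both.
31 = 7 × 4 + 3, so there are 4 full weeks plus 3 extra days.
Each full week contributes 5 weekdays (Mon–Fri): 4 × 5 = 20.
The 3 extra days are Fri, Sat, Sun — 1 of them qualifies.
Total: 20 + 1 = 21.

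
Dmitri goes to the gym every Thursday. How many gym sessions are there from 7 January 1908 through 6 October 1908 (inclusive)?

39

7 January 1908 is a Tuesday.
That's 274 days from start to end, counting both.
274 = 7 × 39 + 1, so there are 39 full weeks plus 1 extra day.
Each full week contributes one Thursday: 39 so far.
The 1 extra day is Tuesday — none qualify.
Total: 39 + 0 = 39.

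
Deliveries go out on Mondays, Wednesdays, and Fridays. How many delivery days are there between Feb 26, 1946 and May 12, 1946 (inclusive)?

32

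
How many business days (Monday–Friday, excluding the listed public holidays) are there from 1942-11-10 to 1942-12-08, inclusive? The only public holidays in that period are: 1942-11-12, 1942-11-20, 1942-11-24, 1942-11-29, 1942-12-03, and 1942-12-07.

1942-11-10 is a Tuesday.
The range spans 29 days (inclusive of both endpoints).
29 = 7 × 4 + 1, so there are 4 full weeks plus 1 extra day.
Each full week contributes 5 weekdays (Mon–Fri): 4 × 5 = 20.
The 1 extra day is Tue — 1 of them qualifies.
Total: 20 + 1 = 21.
Holidays: 1942-11-12 (Thu); 1942-11-20 (Fri); 1942-11-24 (Tue); 1942-11-29 (Sun); 1942-12-03 (Thu); 1942-12-07 (Mon).
5 of the 6 holidays fall on weekdays; the rest are weekends and were already excluded.
Business days: 21 − 5 = 16.

16 business days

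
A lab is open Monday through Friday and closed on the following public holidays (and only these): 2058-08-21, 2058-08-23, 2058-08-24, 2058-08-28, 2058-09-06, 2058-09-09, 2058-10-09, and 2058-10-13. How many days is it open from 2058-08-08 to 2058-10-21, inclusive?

2058-08-08 is a Thursday.
The range spans 75 days (inclusive of both endpoints).
75 = 7 × 10 + 5, so there are 10 full weeks plus 5 extra days.
Each full week contributes 5 weekdays (Mon–Fri): 10 × 5 = 50.
The 5 extra days are Thursday, Friday, Saturday, Sunday, Monday — 3 of them qualify.
Total: 50 + 3 = 53.
Holidays: 2058-08-21 (Wed); 2058-08-23 (Fri); 2058-08-24 (Sat); 2058-08-28 (Wed); 2058-09-06 (Fri); 2058-09-09 (Mon); 2058-10-09 (Wed); 2058-10-13 (Sun).
6 of the 8 holidays fall on weekdays; the rest are weekends and were already excluded.
Business days: 53 − 6 = 47.

47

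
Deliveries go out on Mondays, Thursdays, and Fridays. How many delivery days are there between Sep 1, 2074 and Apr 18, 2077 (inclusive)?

411

Sep 1, 2074 is a Saturday.
That's 961 days from start to end, counting both.
961 = 7 × 137 + 2, so there are 137 full weeks plus 2 extra days.
Each full week contributes 3 days from the set (Mon, Thu, Fri): 137 × 3 = 411.
The 2 extra days are Sat, Sun — none qualify.
Total: 411 + 0 = 411.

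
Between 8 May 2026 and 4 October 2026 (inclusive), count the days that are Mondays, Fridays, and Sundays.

65

8 May 2026 is a Friday.
The range spans 150 days (inclusive of both endpoints).
150 = 7 × 21 + 3, so there are 21 full weeks plus 3 extra days.
Each full week contributes 3 days from the set (Mon, Fri, Sun): 21 × 3 = 63.
The 3 extra days are Friday, Saturday, Sunday — 2 of them qualify.
Total: 63 + 2 = 65.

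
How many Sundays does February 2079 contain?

1 February 2079 is a Wednesday.
From 1 February 2079 to 28 February 2079 is 28 days inclusive.
28 = 7 × 4, so the span is exactly 4 full weeks.
Each full week contributes one Sunday: 4 so far.

4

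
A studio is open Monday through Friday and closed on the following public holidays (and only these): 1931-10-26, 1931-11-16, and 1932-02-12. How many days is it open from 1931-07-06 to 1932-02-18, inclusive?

1931-07-06 is a Monday.
The range spans 228 days (inclusive of both endpoints).
228 = 7 × 32 + 4, so there are 32 full weeks plus 4 extra days.
Each full week contributes 5 weekdays (Mon–Fri): 32 × 5 = 160.
The 4 extra days are Monday, Tuesday, Wednesday, Thursday — 4 of them qualify.
Total: 160 + 4 = 164.
Holidays: 1931-10-26 (Mon); 1931-11-16 (Mon); 1932-02-12 (Fri).
All 3 holidays fall on weekdays, so subtract 3.
Business days: 164 − 3 = 161.

161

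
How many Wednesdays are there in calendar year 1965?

52

January 1, 1965 is a Friday.
That's 365 days from start to end, counting both.
365 = 7 × 52 + 1, so there are 52 full weeks plus 1 extra day.
Each full week contributes one Wednesday: 52 so far.
The 1 extra day is Fri — none qualify.
Total: 52 + 0 = 52.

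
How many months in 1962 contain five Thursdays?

A month has five Thursdays exactly when Thursday falls within its first (length − 28) days.
Jan: 31 days, starts Mon → 5 of Mon, Tue, Wed
Feb: 28 days, starts Thu → 5 of (none)
Mar: 31 days, starts Thu → 5 of Thu, Fri, Sat ✓
Apr: 30 days, starts Sun → 5 of Sun, Mon
May: 31 days, starts Tue → 5 of Tue, Wed, Thu ✓
Jun: 30 days, starts Fri → 5 of Fri, Sat
Jul: 31 days, starts Sun → 5 of Sun, Mon, Tue
Aug: 31 days, starts Wed → 5 of Wed, Thu, Fri ✓
Sep: 30 days, starts Sat → 5 of Sat, Sun
Oct: 31 days, starts Mon → 5 of Mon, Tue, Wed
Nov: 30 days, starts Thu → 5 of Thu, Fri ✓
Dec: 31 days, starts Sat → 5 of Sat, Sun, Mon
Months with five Thursdays: Mar, May, Aug, Nov.

4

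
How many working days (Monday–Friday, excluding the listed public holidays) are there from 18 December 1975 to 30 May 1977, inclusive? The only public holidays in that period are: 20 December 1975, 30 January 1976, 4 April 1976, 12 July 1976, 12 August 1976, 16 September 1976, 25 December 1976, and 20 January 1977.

18 December 1975 is a Thursday.
From 18 December 1975 to 30 May 1977 is 530 days inclusive.
530 = 7 × 75 + 5, so there are 75 full weeks plus 5 extra days.
Each full week contributes 5 weekdays (Mon–Fri): 75 × 5 = 375.
The 5 extra days are Thu, Fri, Sat, Sun, Mon — 3 of them qualify.
Total: 375 + 3 = 378.
Holidays: 20 December 1975 (Sat); 30 January 1976 (Fri); 4 April 1976 (Sun); 12 July 1976 (Mon); 12 August 1976 (Thu); 16 September 1976 (Thu); 25 December 1976 (Sat); 20 January 1977 (Thu).
5 of the 8 holidays fall on weekdays; the rest are weekends and were already excluded.
Business days: 378 − 5 = 373.

373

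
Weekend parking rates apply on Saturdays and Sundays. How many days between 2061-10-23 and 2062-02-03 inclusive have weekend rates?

29

2061-10-23 is a Sunday.
From 2061-10-23 to 2062-02-03 is 104 days inclusive.
104 = 7 × 14 + 6, so there are 14 full weeks plus 6 extra days.
Each full week contributes 2 weekend days (Sat, Sun): 14 × 2 = 28.
The 6 extra days are Sun, Mon, Tue, Wed, Thu, Fri — 1 of them qualifies.
Total: 28 + 1 = 29.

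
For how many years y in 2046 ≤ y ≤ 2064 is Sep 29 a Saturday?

3

Day of week of September 29 in each year:
2046: Sat ✓, 2047: Sun, 2048: Tue, 2049: Wed, 2050: Thu, 2051: Fri, 2052: Sun, 2053: Mon, 2054: Tue, 2055: Wed, 2056: Fri, 2057: Sat ✓, 2058: Sun, 2059: Mon, 2060: Wed, 2061: Thu, 2062: Fri, 2063: Sat ✓, 2064: Mon
Saturdays: 2046, 2057, 2063.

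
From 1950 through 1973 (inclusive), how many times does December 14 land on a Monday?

4

Day of week of December 14 in each year:
1950: Thu, 1951: Fri, 1952: Sun, 1953: Mon ✓, 1954: Tue, 1955: Wed, 1956: Fri, 1957: Sat, 1958: Sun, 1959: Mon ✓, 1960: Wed, 1961: Thu, 1962: Fri, 1963: Sat, 1964: Mon ✓, 1965: Tue, 1966: Wed, 1967: Thu, 1968: Sat, 1969: Sun, 1970: Mon ✓, 1971: Tue, 1972: Thu, 1973: Fri
Mondays: 1953, 1959, 1964, 1970.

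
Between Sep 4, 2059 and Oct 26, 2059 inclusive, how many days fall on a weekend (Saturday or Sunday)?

Sep 4, 2059 is a Thursday.
The range spans 53 days (inclusive of both endpoints).
53 = 7 × 7 + 4, so there are 7 full weeks plus 4 extra days.
Each full week contributes 2 weekend days (Sat, Sun): 7 × 2 = 14.
The 4 extra days are Thursday, Friday, Saturday, Sunday — 2 of them qualify.
Total: 14 + 2 = 16.

16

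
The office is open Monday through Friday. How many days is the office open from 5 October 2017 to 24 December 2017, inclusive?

57

5 October 2017 is a Thursday.
From 5 October 2017 to 24 December 2017 is 81 days inclusive.
81 = 7 × 11 + 4, so there are 11 full weeks plus 4 extra days.
Each full week contributes 5 weekdays (Mon–Fri): 11 × 5 = 55.
The 4 extra days are Thursday, Friday, Saturday, Sunday — 2 of them qualify.
Total: 55 + 2 = 57.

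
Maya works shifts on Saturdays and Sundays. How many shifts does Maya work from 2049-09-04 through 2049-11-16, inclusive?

22

2049-09-04 is a Saturday.
From 2049-09-04 to 2049-11-16 is 74 days inclusive.
74 = 7 × 10 + 4, so there are 10 full weeks plus 4 extra days.
Each full week contributes 2 days from the set (Sat, Sun): 10 × 2 = 20.
The 4 extra days are Saturday, Sunday, Monday, Tuesday — 2 of them qualify.
Total: 20 + 2 = 22.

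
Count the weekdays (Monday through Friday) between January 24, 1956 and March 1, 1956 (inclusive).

January 24, 1956 is a Tuesday.
That's 38 days from start to end, counting both.
38 = 7 × 5 + 3, so there are 5 full weeks plus 3 extra days.
Each full week contributes 5 weekdays (Mon–Fri): 5 × 5 = 25.
The 3 extra days are Tue, Wed, Thu — 3 of them qualify.
Total: 25 + 3 = 28.

28 weekdays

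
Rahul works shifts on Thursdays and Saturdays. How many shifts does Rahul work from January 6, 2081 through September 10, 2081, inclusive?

70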